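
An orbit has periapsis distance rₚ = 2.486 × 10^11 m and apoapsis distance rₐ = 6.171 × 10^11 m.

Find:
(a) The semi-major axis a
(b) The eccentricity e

(a) a = (rₚ + rₐ) / 2 = (2.486e+11 + 6.171e+11) / 2 ≈ 4.328e+11 m = 4.329 × 10^11 m.
(b) e = (rₐ − rₚ) / (rₐ + rₚ) = (6.171e+11 − 2.486e+11) / (6.171e+11 + 2.486e+11) ≈ 0.4257.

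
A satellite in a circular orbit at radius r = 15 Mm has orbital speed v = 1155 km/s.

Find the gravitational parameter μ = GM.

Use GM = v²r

Convert to SI: r = 15 Mm = 1.5e+07 m; v = 1155 km/s = 1.155e+06 m/s.
For a circular orbit v² = GM/r, so GM = v² · r.
GM = (1.155e+06)² · 1.5e+07 m³/s² ≈ 2.001e+19 m³/s² = 2.001 × 10^19 m³/s².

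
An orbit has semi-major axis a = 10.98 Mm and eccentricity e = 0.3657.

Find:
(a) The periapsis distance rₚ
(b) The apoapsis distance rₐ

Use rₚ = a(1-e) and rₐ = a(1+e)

Convert to SI: a = 10.98 Mm = 1.098e+07 m.
(a) rₚ = a(1 − e) = 1.098e+07 · (1 − 0.3657) = 1.098e+07 · 0.6343 ≈ 6.965e+06 m = 6.965 Mm.
(b) rₐ = a(1 + e) = 1.098e+07 · (1 + 0.3657) = 1.098e+07 · 1.3657 ≈ 1.5e+07 m = 15 Mm.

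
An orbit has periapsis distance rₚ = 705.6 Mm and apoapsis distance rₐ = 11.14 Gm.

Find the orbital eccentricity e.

Convert to SI: rₚ = 705.6 Mm = 7.056e+08 m; rₐ = 11.14 Gm = 1.114e+10 m.
e = (rₐ − rₚ) / (rₐ + rₚ).
e = (1.114e+10 − 7.056e+08) / (1.114e+10 + 7.056e+08) = 1.04344e+10 / 1.18456e+10 ≈ 0.8809.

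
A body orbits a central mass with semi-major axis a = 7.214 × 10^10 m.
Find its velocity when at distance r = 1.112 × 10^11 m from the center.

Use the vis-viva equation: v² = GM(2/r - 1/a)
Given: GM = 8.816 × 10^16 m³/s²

Vis-viva: v = √(GM · (2/r − 1/a)).
2/r − 1/a = 2/1.112e+11 − 1/7.214e+10 = 4.12368e-12 m⁻¹.
v = √(8.816e+16 · 4.12368e-12) m/s ≈ 602.9 m/s = 602.9 m/s.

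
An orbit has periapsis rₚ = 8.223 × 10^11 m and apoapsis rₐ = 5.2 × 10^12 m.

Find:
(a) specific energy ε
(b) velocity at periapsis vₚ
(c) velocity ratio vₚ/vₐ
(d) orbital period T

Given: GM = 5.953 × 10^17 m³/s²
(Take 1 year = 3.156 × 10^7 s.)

(a) With a = (rₚ + rₐ)/2 = 3.01115e+12 m, ε = −GM/(2a) = −5.953e+17/(2 · 3.01115e+12) J/kg ≈ -9.885e+04 J/kg
(b) With a = (rₚ + rₐ)/2 = 3.01115e+12 m, vₚ = √(GM (2/rₚ − 1/a)) = √(5.953e+17 · (2/8.223e+11 − 1/3.01115e+12)) m/s ≈ 1118 m/s
(c) Conservation of angular momentum (rₚvₚ = rₐvₐ) gives vₚ/vₐ = rₐ/rₚ = 5.2e+12/8.223e+11 ≈ 6.324
(d) With a = (rₚ + rₐ)/2 = 3.01115e+12 m, T = 2π √(a³/GM) = 2π √((3.01115e+12)³/5.953e+17) s ≈ 4.255e+10 s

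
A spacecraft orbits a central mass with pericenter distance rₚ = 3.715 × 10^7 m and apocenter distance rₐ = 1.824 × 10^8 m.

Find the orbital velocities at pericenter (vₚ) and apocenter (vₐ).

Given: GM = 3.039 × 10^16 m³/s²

Use the vis-viva equation v² = GM(2/r − 1/a) with a = (rₚ + rₐ)/2 = (3.715e+07 + 1.824e+08)/2 = 1.09775e+08 m.
vₚ = √(GM · (2/rₚ − 1/a)) = √(3.039e+16 · (2/3.715e+07 − 1/1.09775e+08)) m/s ≈ 3.687e+04 m/s = 36.87 km/s.
vₐ = √(GM · (2/rₐ − 1/a)) = √(3.039e+16 · (2/1.824e+08 − 1/1.09775e+08)) m/s ≈ 7509 m/s = 7.509 km/s.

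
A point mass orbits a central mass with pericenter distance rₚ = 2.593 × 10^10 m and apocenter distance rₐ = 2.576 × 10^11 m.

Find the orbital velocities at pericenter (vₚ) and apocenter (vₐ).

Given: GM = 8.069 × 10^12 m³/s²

Use the vis-viva equation v² = GM(2/r − 1/a) with a = (rₚ + rₐ)/2 = (2.593e+10 + 2.576e+11)/2 = 1.41765e+11 m.
vₚ = √(GM · (2/rₚ − 1/a)) = √(8.069e+12 · (2/2.593e+10 − 1/1.41765e+11)) m/s ≈ 23.78 m/s = 23.78 m/s.
vₐ = √(GM · (2/rₐ − 1/a)) = √(8.069e+12 · (2/2.576e+11 − 1/1.41765e+11)) m/s ≈ 2.394 m/s = 2.394 m/s.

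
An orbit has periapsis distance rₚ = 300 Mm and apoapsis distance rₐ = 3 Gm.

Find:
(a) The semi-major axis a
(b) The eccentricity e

Convert to SI: rₚ = 300 Mm = 3e+08 m; rₐ = 3 Gm = 3e+09 m.
(a) a = (rₚ + rₐ) / 2 = (3e+08 + 3e+09) / 2 ≈ 1.65e+09 m = 1.65 Gm.
(b) e = (rₐ − rₚ) / (rₐ + rₚ) = (3e+09 − 3e+08) / (3e+09 + 3e+08) ≈ 0.8182.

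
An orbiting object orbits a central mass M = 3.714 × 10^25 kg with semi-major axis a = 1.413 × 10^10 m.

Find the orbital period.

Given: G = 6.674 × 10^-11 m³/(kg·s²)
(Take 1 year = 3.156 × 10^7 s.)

GM = G · M = 6.674e-11 · 3.714e+25 = 2.47872e+15 m³/s².
Kepler's third law: T = 2π √(a³ / GM).
Substituting a = 1.413e+10 m and GM = 2.47872e+15 m³/s²:
T = 2π √((1.413e+10)³ / 2.47872e+15) s
T ≈ 2.12e+08 s = 6.716 years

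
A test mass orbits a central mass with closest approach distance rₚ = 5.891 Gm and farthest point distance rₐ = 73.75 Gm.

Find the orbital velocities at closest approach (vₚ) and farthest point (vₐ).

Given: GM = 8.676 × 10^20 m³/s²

Convert to SI: rₚ = 5.891 Gm = 5.891e+09 m; rₐ = 73.75 Gm = 7.375e+10 m.
Use the vis-viva equation v² = GM(2/r − 1/a) with a = (rₚ + rₐ)/2 = (5.891e+09 + 7.375e+10)/2 = 3.98205e+10 m.
vₚ = √(GM · (2/rₚ − 1/a)) = √(8.676e+20 · (2/5.891e+09 − 1/3.98205e+10)) m/s ≈ 5.223e+05 m/s = 522.3 km/s.
vₐ = √(GM · (2/rₐ − 1/a)) = √(8.676e+20 · (2/7.375e+10 − 1/3.98205e+10)) m/s ≈ 4.172e+04 m/s = 41.72 km/s.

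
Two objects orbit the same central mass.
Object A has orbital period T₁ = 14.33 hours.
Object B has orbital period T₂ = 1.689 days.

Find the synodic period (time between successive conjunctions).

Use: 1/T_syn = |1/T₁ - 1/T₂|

Convert to SI: T₁ = 14.33 hours = 51588 s; T₂ = 1.689 days = 145930 s.
T_syn = |T₁ · T₂ / (T₁ − T₂)|.
T_syn = |51588 · 145930 / (51588 − 145930)| s ≈ 7.98e+04 s = 22.17 hours.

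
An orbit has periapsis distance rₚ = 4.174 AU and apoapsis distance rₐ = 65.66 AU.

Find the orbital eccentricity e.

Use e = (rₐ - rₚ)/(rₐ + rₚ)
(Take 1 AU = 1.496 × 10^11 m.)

Convert to SI: rₚ = 4.174 AU = 6.2443e+11 m; rₐ = 65.66 AU = 9.82274e+12 m.
e = (rₐ − rₚ) / (rₐ + rₚ).
e = (9.82274e+12 − 6.2443e+11) / (9.82274e+12 + 6.2443e+11) = 9.19831e+12 / 1.04472e+13 ≈ 0.8805.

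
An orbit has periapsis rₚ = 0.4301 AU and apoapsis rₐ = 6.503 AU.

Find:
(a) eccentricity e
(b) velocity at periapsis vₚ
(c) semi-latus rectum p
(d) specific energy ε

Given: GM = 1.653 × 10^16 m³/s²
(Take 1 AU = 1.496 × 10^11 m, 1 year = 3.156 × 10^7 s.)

Convert to SI: rₚ = 0.4301 AU = 6.4343e+10 m; rₐ = 6.503 AU = 9.72849e+11 m.
(a) e = (rₐ − rₚ)/(rₐ + rₚ) = (9.72849e+11 − 6.4343e+10)/(9.72849e+11 + 6.4343e+10) ≈ 0.8759
(b) With a = (rₚ + rₐ)/2 = 5.18596e+11 m, vₚ = √(GM (2/rₚ − 1/a)) = √(1.653e+16 · (2/6.4343e+10 − 1/5.18596e+11)) m/s ≈ 694.2 m/s
(c) From a = (rₚ + rₐ)/2 = 5.18596e+11 m and e = (rₐ − rₚ)/(rₐ + rₚ) = 0.875929, p = a(1 − e²) = 5.18596e+11 · (1 − (0.875929)²) ≈ 1.207e+11 m
(d) With a = (rₚ + rₐ)/2 = 5.18596e+11 m, ε = −GM/(2a) = −1.653e+16/(2 · 5.18596e+11) J/kg ≈ -1.594e+04 J/kg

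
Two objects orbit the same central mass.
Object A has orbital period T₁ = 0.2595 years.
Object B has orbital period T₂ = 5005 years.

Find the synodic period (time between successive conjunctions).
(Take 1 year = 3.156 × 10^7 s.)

Convert to SI: T₁ = 0.2595 years = 8.18982e+06 s; T₂ = 5005 years = 1.57958e+11 s.
T_syn = |T₁ · T₂ / (T₁ − T₂)|.
T_syn = |8.18982e+06 · 1.57958e+11 / (8.18982e+06 − 1.57958e+11)| s ≈ 8.19e+06 s = 0.2595 years.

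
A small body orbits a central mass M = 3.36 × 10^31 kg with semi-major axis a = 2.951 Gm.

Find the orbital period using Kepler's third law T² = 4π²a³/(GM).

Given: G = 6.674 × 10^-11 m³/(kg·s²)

Convert to SI: a = 2.951 Gm = 2.951e+09 m.
GM = G · M = 6.674e-11 · 3.36e+31 = 2.24246e+21 m³/s².
Kepler's third law: T = 2π √(a³ / GM).
Substituting a = 2.951e+09 m and GM = 2.24246e+21 m³/s²:
T = 2π √((2.951e+09)³ / 2.24246e+21) s
T ≈ 2.127e+04 s = 5.908 hours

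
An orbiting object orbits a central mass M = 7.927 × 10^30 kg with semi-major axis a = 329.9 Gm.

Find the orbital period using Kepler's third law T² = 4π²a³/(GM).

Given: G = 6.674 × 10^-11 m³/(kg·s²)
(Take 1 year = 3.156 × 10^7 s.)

Convert to SI: a = 329.9 Gm = 3.299e+11 m.
GM = G · M = 6.674e-11 · 7.927e+30 = 5.29048e+20 m³/s².
Kepler's third law: T = 2π √(a³ / GM).
Substituting a = 3.299e+11 m and GM = 5.29048e+20 m³/s²:
T = 2π √((3.299e+11)³ / 5.29048e+20) s
T ≈ 5.176e+07 s = 1.64 years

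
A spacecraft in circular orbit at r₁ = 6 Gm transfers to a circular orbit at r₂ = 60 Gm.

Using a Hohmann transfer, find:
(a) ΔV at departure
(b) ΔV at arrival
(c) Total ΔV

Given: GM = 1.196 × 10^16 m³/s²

Convert to SI: r₁ = 6 Gm = 6e+09 m; r₂ = 60 Gm = 6e+10 m.
Transfer semi-major axis: a_t = (r₁ + r₂)/2 = (6e+09 + 6e+10)/2 = 3.3e+10 m.
Circular speeds: v₁ = √(GM/r₁) = 1411.85 m/s, v₂ = √(GM/r₂) = 446.468 m/s.
Transfer speeds (vis-viva v² = GM(2/r − 1/a_t)): v₁ᵗ = 1903.74 m/s, v₂ᵗ = 190.374 m/s.
(a) ΔV₁ = |v₁ᵗ − v₁| ≈ 491.9 m/s = 491.9 m/s.
(b) ΔV₂ = |v₂ − v₂ᵗ| ≈ 256.1 m/s = 256.1 m/s.
(c) ΔV_total = ΔV₁ + ΔV₂ ≈ 748 m/s = 748 m/s.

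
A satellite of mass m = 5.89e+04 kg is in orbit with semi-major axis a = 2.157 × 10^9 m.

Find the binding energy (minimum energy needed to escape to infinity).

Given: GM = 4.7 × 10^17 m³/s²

Total orbital energy is E = −GMm/(2a); binding energy is E_bind = −E = GMm/(2a).
E_bind = 4.7e+17 · 5.89e+04 / (2 · 2.157e+09) J ≈ 6.417e+12 J = 6.417 TJ.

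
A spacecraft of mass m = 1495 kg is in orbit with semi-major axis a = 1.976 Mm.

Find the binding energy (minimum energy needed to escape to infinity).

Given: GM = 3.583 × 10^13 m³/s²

Convert to SI: a = 1.976 Mm = 1.976e+06 m.
Total orbital energy is E = −GMm/(2a); binding energy is E_bind = −E = GMm/(2a).
E_bind = 3.583e+13 · 1495 / (2 · 1.976e+06) J ≈ 1.355e+10 J = 13.55 GJ.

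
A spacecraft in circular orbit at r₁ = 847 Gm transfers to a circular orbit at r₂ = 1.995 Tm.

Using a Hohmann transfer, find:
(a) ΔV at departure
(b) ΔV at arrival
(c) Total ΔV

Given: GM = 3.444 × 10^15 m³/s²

Convert to SI: r₁ = 847 Gm = 8.47e+11 m; r₂ = 1.995 Tm = 1.995e+12 m.
Transfer semi-major axis: a_t = (r₁ + r₂)/2 = (8.47e+11 + 1.995e+12)/2 = 1.421e+12 m.
Circular speeds: v₁ = √(GM/r₁) = 63.7661 m/s, v₂ = √(GM/r₂) = 41.549 m/s.
Transfer speeds (vis-viva v² = GM(2/r − 1/a_t)): v₁ᵗ = 75.5552 m/s, v₂ᵗ = 32.0778 m/s.
(a) ΔV₁ = |v₁ᵗ − v₁| ≈ 11.79 m/s = 11.79 m/s.
(b) ΔV₂ = |v₂ − v₂ᵗ| ≈ 9.471 m/s = 9.471 m/s.
(c) ΔV_total = ΔV₁ + ΔV₂ ≈ 21.26 m/s = 21.26 m/s.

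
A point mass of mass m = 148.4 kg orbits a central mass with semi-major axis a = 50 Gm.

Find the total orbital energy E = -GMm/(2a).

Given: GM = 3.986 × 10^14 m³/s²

Convert to SI: a = 50 Gm = 5e+10 m.
E = −GMm / (2a).
E = −3.986e+14 · 148.4 / (2 · 5e+10) J ≈ -5.915e+05 J = -591.5 kJ.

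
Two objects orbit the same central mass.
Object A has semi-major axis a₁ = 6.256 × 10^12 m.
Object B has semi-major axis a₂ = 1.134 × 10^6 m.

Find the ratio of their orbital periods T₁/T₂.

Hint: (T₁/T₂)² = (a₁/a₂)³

From Kepler's third law, (T₁/T₂)² = (a₁/a₂)³, so T₁/T₂ = (a₁/a₂)^(3/2).
a₁/a₂ = 6.256e+12 / 1.134e+06 = 5.51675e+06.
T₁/T₂ = (5.51675e+06)^(3/2) ≈ 1.296e+10.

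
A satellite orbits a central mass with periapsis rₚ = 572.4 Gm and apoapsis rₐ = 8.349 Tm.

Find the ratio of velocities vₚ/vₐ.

Convert to SI: rₚ = 572.4 Gm = 5.724e+11 m; rₐ = 8.349 Tm = 8.349e+12 m.
Conservation of angular momentum gives rₚvₚ = rₐvₐ, so vₚ/vₐ = rₐ/rₚ.
vₚ/vₐ = 8.349e+12 / 5.724e+11 ≈ 14.59.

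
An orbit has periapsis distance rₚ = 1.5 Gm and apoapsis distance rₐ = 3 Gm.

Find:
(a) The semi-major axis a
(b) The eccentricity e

Convert to SI: rₚ = 1.5 Gm = 1.5e+09 m; rₐ = 3 Gm = 3e+09 m.
(a) a = (rₚ + rₐ) / 2 = (1.5e+09 + 3e+09) / 2 ≈ 2.25e+09 m = 2.25 Gm.
(b) e = (rₐ − rₚ) / (rₐ + rₚ) = (3e+09 − 1.5e+09) / (3e+09 + 1.5e+09) ≈ 0.3333.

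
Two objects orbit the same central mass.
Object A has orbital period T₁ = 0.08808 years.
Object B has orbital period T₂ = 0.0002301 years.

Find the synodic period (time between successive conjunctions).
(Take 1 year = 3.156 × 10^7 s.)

Convert to SI: T₁ = 0.08808 years = 2.7798e+06 s; T₂ = 0.0002301 years = 7261.96 s.
T_syn = |T₁ · T₂ / (T₁ − T₂)|.
T_syn = |2.7798e+06 · 7261.96 / (2.7798e+06 − 7261.96)| s ≈ 7281 s = 0.0002307 years.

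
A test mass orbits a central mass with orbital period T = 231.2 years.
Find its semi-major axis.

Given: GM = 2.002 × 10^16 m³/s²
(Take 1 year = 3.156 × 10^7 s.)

Convert to SI: T = 231.2 years = 7.29667e+09 s.
Invert Kepler's third law: a = (GM · T² / (4π²))^(1/3).
Substituting T = 7.29667e+09 s and GM = 2.002e+16 m³/s²:
a = (2.002e+16 · (7.29667e+09)² / (4π²))^(1/3) m
a ≈ 3e+11 m = 300 Gm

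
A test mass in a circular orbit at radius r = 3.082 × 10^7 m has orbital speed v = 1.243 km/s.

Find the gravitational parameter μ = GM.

Convert to SI: v = 1.243 km/s = 1243 m/s.
For a circular orbit v² = GM/r, so GM = v² · r.
GM = (1243)² · 3.082e+07 m³/s² ≈ 4.762e+13 m³/s² = 4.762 × 10^13 m³/s².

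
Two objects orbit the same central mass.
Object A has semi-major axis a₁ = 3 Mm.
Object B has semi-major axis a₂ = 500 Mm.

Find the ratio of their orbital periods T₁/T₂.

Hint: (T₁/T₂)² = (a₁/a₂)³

Convert to SI: a₁ = 3 Mm = 3e+06 m; a₂ = 500 Mm = 5e+08 m.
From Kepler's third law, (T₁/T₂)² = (a₁/a₂)³, so T₁/T₂ = (a₁/a₂)^(3/2).
a₁/a₂ = 3e+06 / 5e+08 = 0.006.
T₁/T₂ = (0.006)^(3/2) ≈ 0.0004648.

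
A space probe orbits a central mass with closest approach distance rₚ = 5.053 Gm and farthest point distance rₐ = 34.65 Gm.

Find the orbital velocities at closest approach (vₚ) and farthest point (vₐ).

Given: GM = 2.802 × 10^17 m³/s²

Convert to SI: rₚ = 5.053 Gm = 5.053e+09 m; rₐ = 34.65 Gm = 3.465e+10 m.
Use the vis-viva equation v² = GM(2/r − 1/a) with a = (rₚ + rₐ)/2 = (5.053e+09 + 3.465e+10)/2 = 1.98515e+10 m.
vₚ = √(GM · (2/rₚ − 1/a)) = √(2.802e+17 · (2/5.053e+09 − 1/1.98515e+10)) m/s ≈ 9838 m/s = 9.838 km/s.
vₐ = √(GM · (2/rₐ − 1/a)) = √(2.802e+17 · (2/3.465e+10 − 1/1.98515e+10)) m/s ≈ 1435 m/s = 1.435 km/s.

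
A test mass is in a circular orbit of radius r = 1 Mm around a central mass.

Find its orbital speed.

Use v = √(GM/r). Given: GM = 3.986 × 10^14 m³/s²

Convert to SI: r = 1 Mm = 1e+06 m.
For a circular orbit, gravity supplies the centripetal force, so v = √(GM / r).
v = √(3.986e+14 / 1e+06) m/s ≈ 1.996e+04 m/s = 19.96 km/s.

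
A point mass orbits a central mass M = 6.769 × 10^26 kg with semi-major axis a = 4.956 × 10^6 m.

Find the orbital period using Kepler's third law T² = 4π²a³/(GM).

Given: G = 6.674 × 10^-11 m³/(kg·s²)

GM = G · M = 6.674e-11 · 6.769e+26 = 4.51763e+16 m³/s².
Kepler's third law: T = 2π √(a³ / GM).
Substituting a = 4.956e+06 m and GM = 4.51763e+16 m³/s²:
T = 2π √((4.956e+06)³ / 4.51763e+16) s
T ≈ 326.2 s = 5.436 minutes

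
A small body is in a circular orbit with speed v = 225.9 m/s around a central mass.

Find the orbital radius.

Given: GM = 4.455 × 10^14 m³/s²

For a circular orbit, v² = GM / r, so r = GM / v².
r = 4.455e+14 / (225.9)² m ≈ 8.73e+09 m = 8.73 Gm.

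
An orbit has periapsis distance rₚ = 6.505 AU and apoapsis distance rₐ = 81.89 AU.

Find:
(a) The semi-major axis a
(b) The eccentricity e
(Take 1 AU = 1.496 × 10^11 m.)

Convert to SI: rₚ = 6.505 AU = 9.73148e+11 m; rₐ = 81.89 AU = 1.22507e+13 m.
(a) a = (rₚ + rₐ) / 2 = (9.73148e+11 + 1.22507e+13) / 2 ≈ 6.612e+12 m = 44.2 AU.
(b) e = (rₐ − rₚ) / (rₐ + rₚ) = (1.22507e+13 − 9.73148e+11) / (1.22507e+13 + 9.73148e+11) ≈ 0.8528.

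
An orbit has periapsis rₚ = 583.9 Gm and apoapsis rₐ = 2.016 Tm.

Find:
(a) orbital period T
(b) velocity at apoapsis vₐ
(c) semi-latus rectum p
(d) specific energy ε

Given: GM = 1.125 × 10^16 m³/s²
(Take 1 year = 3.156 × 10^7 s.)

Convert to SI: rₚ = 583.9 Gm = 5.839e+11 m; rₐ = 2.016 Tm = 2.016e+12 m.
(a) With a = (rₚ + rₐ)/2 = 1.29995e+12 m, T = 2π √(a³/GM) = 2π √((1.29995e+12)³/1.125e+16) s ≈ 8.78e+10 s
(b) With a = (rₚ + rₐ)/2 = 1.29995e+12 m, vₐ = √(GM (2/rₐ − 1/a)) = √(1.125e+16 · (2/2.016e+12 − 1/1.29995e+12)) m/s ≈ 50.07 m/s
(c) From a = (rₚ + rₐ)/2 = 1.29995e+12 m and e = (rₐ − rₚ)/(rₐ + rₚ) = 0.550829, p = a(1 − e²) = 1.29995e+12 · (1 − (0.550829)²) ≈ 9.055e+11 m
(d) With a = (rₚ + rₐ)/2 = 1.29995e+12 m, ε = −GM/(2a) = −1.125e+16/(2 · 1.29995e+12) J/kg ≈ -4327 J/kg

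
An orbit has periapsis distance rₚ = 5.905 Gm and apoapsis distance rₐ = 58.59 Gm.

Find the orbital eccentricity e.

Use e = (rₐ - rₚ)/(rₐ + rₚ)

Convert to SI: rₚ = 5.905 Gm = 5.905e+09 m; rₐ = 58.59 Gm = 5.859e+10 m.
e = (rₐ − rₚ) / (rₐ + rₚ).
e = (5.859e+10 − 5.905e+09) / (5.859e+10 + 5.905e+09) = 5.2685e+10 / 6.4495e+10 ≈ 0.8169.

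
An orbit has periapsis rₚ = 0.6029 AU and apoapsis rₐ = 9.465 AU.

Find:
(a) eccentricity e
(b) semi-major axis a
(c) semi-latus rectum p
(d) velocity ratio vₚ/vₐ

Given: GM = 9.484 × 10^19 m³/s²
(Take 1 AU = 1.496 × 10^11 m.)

Convert to SI: rₚ = 0.6029 AU = 9.01938e+10 m; rₐ = 9.465 AU = 1.41596e+12 m.
(a) e = (rₐ − rₚ)/(rₐ + rₚ) = (1.41596e+12 − 9.01938e+10)/(1.41596e+12 + 9.01938e+10) ≈ 0.8802
(b) a = (rₚ + rₐ)/2 = (9.01938e+10 + 1.41596e+12)/2 ≈ 7.531e+11 m
(c) From a = (rₚ + rₐ)/2 = 7.53079e+11 m and e = (rₐ − rₚ)/(rₐ + rₚ) = 0.880233, p = a(1 − e²) = 7.53079e+11 · (1 − (0.880233)²) ≈ 1.696e+11 m
(d) Conservation of angular momentum (rₚvₚ = rₐvₐ) gives vₚ/vₐ = rₐ/rₚ = 1.41596e+12/9.01938e+10 ≈ 15.7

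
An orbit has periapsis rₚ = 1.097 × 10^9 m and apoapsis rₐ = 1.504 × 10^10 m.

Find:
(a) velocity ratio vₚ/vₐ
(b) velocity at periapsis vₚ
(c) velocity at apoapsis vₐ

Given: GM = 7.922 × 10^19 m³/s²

(a) Conservation of angular momentum (rₚvₚ = rₐvₐ) gives vₚ/vₐ = rₐ/rₚ = 1.504e+10/1.097e+09 ≈ 13.71
(b) With a = (rₚ + rₐ)/2 = 8.0685e+09 m, vₚ = √(GM (2/rₚ − 1/a)) = √(7.922e+19 · (2/1.097e+09 − 1/8.0685e+09)) m/s ≈ 3.669e+05 m/s
(c) With a = (rₚ + rₐ)/2 = 8.0685e+09 m, vₐ = √(GM (2/rₐ − 1/a)) = √(7.922e+19 · (2/1.504e+10 − 1/8.0685e+09)) m/s ≈ 2.676e+04 m/s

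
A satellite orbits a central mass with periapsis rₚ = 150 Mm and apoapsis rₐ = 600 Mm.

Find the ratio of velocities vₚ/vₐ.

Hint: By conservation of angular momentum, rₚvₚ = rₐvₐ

Convert to SI: rₚ = 150 Mm = 1.5e+08 m; rₐ = 600 Mm = 6e+08 m.
Conservation of angular momentum gives rₚvₚ = rₐvₐ, so vₚ/vₐ = rₐ/rₚ.
vₚ/vₐ = 6e+08 / 1.5e+08 ≈ 4.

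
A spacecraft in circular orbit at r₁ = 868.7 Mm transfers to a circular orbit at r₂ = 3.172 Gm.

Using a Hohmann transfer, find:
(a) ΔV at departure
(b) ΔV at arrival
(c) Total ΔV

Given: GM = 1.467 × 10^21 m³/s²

Convert to SI: r₁ = 868.7 Mm = 8.687e+08 m; r₂ = 3.172 Gm = 3.172e+09 m.
Transfer semi-major axis: a_t = (r₁ + r₂)/2 = (8.687e+08 + 3.172e+09)/2 = 2.02035e+09 m.
Circular speeds: v₁ = √(GM/r₁) = 1.29951e+06 m/s, v₂ = √(GM/r₂) = 680062 m/s.
Transfer speeds (vis-viva v² = GM(2/r − 1/a_t)): v₁ᵗ = 1.6283e+06 m/s, v₂ᵗ = 445933 m/s.
(a) ΔV₁ = |v₁ᵗ − v₁| ≈ 3.288e+05 m/s = 328.8 km/s.
(b) ΔV₂ = |v₂ − v₂ᵗ| ≈ 2.341e+05 m/s = 234.1 km/s.
(c) ΔV_total = ΔV₁ + ΔV₂ ≈ 5.629e+05 m/s = 562.9 km/s.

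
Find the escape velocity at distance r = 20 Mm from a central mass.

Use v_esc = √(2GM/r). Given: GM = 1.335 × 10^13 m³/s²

Convert to SI: r = 20 Mm = 2e+07 m.
Escape velocity comes from setting total energy to zero: ½v² − GM/r = 0 ⇒ v_esc = √(2GM / r).
v_esc = √(2 · 1.335e+13 / 2e+07) m/s ≈ 1155 m/s = 1.155 km/s.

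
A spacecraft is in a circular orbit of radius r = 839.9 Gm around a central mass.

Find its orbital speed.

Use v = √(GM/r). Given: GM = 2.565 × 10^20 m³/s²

Convert to SI: r = 839.9 Gm = 8.399e+11 m.
For a circular orbit, gravity supplies the centripetal force, so v = √(GM / r).
v = √(2.565e+20 / 8.399e+11) m/s ≈ 1.748e+04 m/s = 17.48 km/s.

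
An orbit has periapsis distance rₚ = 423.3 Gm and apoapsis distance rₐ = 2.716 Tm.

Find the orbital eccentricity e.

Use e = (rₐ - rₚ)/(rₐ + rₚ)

Convert to SI: rₚ = 423.3 Gm = 4.233e+11 m; rₐ = 2.716 Tm = 2.716e+12 m.
e = (rₐ − rₚ) / (rₐ + rₚ).
e = (2.716e+12 − 4.233e+11) / (2.716e+12 + 4.233e+11) = 2.2927e+12 / 3.1393e+12 ≈ 0.7303.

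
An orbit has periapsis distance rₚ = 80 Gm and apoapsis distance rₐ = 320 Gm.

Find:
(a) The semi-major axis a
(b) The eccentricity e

Convert to SI: rₚ = 80 Gm = 8e+10 m; rₐ = 320 Gm = 3.2e+11 m.
(a) a = (rₚ + rₐ) / 2 = (8e+10 + 3.2e+11) / 2 ≈ 2e+11 m = 200 Gm.
(b) e = (rₐ − rₚ) / (rₐ + rₚ) = (3.2e+11 − 8e+10) / (3.2e+11 + 8e+10) ≈ 0.6.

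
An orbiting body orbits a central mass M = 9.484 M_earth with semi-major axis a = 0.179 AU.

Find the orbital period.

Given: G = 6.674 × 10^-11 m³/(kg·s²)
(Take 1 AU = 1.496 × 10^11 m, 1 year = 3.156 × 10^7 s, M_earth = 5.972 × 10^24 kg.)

Convert to SI: a = 0.179 AU = 2.67784e+10 m; M = 9.484 M_earth = 5.66384e+25 kg.
GM = G · M = 6.674e-11 · 5.66384e+25 = 3.78005e+15 m³/s².
Kepler's third law: T = 2π √(a³ / GM).
Substituting a = 2.67784e+10 m and GM = 3.78005e+15 m³/s²:
T = 2π √((2.67784e+10)³ / 3.78005e+15) s
T ≈ 4.478e+08 s = 14.19 years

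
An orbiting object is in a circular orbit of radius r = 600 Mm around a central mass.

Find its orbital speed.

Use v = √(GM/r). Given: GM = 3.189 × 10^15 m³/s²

Convert to SI: r = 600 Mm = 6e+08 m.
For a circular orbit, gravity supplies the centripetal force, so v = √(GM / r).
v = √(3.189e+15 / 6e+08) m/s ≈ 2305 m/s = 2.305 km/s.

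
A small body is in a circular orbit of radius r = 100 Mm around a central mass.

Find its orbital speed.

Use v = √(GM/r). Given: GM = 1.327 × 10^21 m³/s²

Convert to SI: r = 100 Mm = 1e+08 m.
For a circular orbit, gravity supplies the centripetal force, so v = √(GM / r).
v = √(1.327e+21 / 1e+08) m/s ≈ 3.643e+06 m/s = 3643 km/s.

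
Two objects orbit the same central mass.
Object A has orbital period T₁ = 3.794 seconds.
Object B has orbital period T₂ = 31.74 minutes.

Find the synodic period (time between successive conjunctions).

Convert to SI: T₂ = 31.74 minutes = 1904.4 s.
T_syn = |T₁ · T₂ / (T₁ − T₂)|.
T_syn = |3.794 · 1904.4 / (3.794 − 1904.4)| s ≈ 3.802 s = 3.802 seconds.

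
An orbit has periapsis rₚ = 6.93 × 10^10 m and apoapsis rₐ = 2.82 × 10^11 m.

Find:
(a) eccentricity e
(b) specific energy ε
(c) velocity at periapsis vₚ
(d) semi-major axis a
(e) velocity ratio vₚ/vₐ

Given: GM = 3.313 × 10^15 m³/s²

(a) e = (rₐ − rₚ)/(rₐ + rₚ) = (2.82e+11 − 6.93e+10)/(2.82e+11 + 6.93e+10) ≈ 0.6055
(b) With a = (rₚ + rₐ)/2 = 1.7565e+11 m, ε = −GM/(2a) = −3.313e+15/(2 · 1.7565e+11) J/kg ≈ -9431 J/kg
(c) With a = (rₚ + rₐ)/2 = 1.7565e+11 m, vₚ = √(GM (2/rₚ − 1/a)) = √(3.313e+15 · (2/6.93e+10 − 1/1.7565e+11)) m/s ≈ 277 m/s
(d) a = (rₚ + rₐ)/2 = (6.93e+10 + 2.82e+11)/2 ≈ 1.756e+11 m
(e) Conservation of angular momentum (rₚvₚ = rₐvₐ) gives vₚ/vₐ = rₐ/rₚ = 2.82e+11/6.93e+10 ≈ 4.069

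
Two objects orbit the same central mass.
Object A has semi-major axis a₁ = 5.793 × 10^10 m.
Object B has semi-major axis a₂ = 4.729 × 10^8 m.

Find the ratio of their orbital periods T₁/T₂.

From Kepler's third law, (T₁/T₂)² = (a₁/a₂)³, so T₁/T₂ = (a₁/a₂)^(3/2).
a₁/a₂ = 5.793e+10 / 4.729e+08 = 122.499.
T₁/T₂ = (122.499)^(3/2) ≈ 1356.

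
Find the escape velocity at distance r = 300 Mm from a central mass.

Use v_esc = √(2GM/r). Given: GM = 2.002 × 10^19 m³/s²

Convert to SI: r = 300 Mm = 3e+08 m.
Escape velocity comes from setting total energy to zero: ½v² − GM/r = 0 ⇒ v_esc = √(2GM / r).
v_esc = √(2 · 2.002e+19 / 3e+08) m/s ≈ 3.653e+05 m/s = 365.3 km/s.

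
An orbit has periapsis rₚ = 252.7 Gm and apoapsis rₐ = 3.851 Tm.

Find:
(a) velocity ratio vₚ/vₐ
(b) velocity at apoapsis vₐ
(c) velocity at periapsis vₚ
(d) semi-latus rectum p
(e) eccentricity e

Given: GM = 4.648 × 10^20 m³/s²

Convert to SI: rₚ = 252.7 Gm = 2.527e+11 m; rₐ = 3.851 Tm = 3.851e+12 m.
(a) Conservation of angular momentum (rₚvₚ = rₐvₐ) gives vₚ/vₐ = rₐ/rₚ = 3.851e+12/2.527e+11 ≈ 15.24
(b) With a = (rₚ + rₐ)/2 = 2.05185e+12 m, vₐ = √(GM (2/rₐ − 1/a)) = √(4.648e+20 · (2/3.851e+12 − 1/2.05185e+12)) m/s ≈ 3855 m/s
(c) With a = (rₚ + rₐ)/2 = 2.05185e+12 m, vₚ = √(GM (2/rₚ − 1/a)) = √(4.648e+20 · (2/2.527e+11 − 1/2.05185e+12)) m/s ≈ 5.875e+04 m/s
(d) From a = (rₚ + rₐ)/2 = 2.05185e+12 m and e = (rₐ − rₚ)/(rₐ + rₚ) = 0.876843, p = a(1 − e²) = 2.05185e+12 · (1 − (0.876843)²) ≈ 4.743e+11 m
(e) e = (rₐ − rₚ)/(rₐ + rₚ) = (3.851e+12 − 2.527e+11)/(3.851e+12 + 2.527e+11) ≈ 0.8768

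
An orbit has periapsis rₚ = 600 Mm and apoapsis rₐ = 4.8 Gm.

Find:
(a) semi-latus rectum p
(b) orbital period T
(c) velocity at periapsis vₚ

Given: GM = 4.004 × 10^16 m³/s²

Convert to SI: rₚ = 600 Mm = 6e+08 m; rₐ = 4.8 Gm = 4.8e+09 m.
(a) From a = (rₚ + rₐ)/2 = 2.7e+09 m and e = (rₐ − rₚ)/(rₐ + rₚ) = 0.777778, p = a(1 − e²) = 2.7e+09 · (1 − (0.777778)²) ≈ 1.067e+09 m
(b) With a = (rₚ + rₐ)/2 = 2.7e+09 m, T = 2π √(a³/GM) = 2π √((2.7e+09)³/4.004e+16) s ≈ 4.405e+06 s
(c) With a = (rₚ + rₐ)/2 = 2.7e+09 m, vₚ = √(GM (2/rₚ − 1/a)) = √(4.004e+16 · (2/6e+08 − 1/2.7e+09)) m/s ≈ 1.089e+04 m/s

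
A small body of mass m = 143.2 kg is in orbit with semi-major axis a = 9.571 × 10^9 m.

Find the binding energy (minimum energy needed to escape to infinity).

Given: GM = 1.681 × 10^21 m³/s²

Total orbital energy is E = −GMm/(2a); binding energy is E_bind = −E = GMm/(2a).
E_bind = 1.681e+21 · 143.2 / (2 · 9.571e+09) J ≈ 1.258e+13 J = 12.58 TJ.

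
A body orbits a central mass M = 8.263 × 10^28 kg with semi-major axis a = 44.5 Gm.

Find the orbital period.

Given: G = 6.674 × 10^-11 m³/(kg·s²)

Convert to SI: a = 44.5 Gm = 4.45e+10 m.
GM = G · M = 6.674e-11 · 8.263e+28 = 5.51473e+18 m³/s².
Kepler's third law: T = 2π √(a³ / GM).
Substituting a = 4.45e+10 m and GM = 5.51473e+18 m³/s²:
T = 2π √((4.45e+10)³ / 5.51473e+18) s
T ≈ 2.512e+07 s = 290.7 days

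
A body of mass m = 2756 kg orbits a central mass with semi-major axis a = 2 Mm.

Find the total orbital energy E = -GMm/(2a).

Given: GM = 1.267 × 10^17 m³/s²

Convert to SI: a = 2 Mm = 2e+06 m.
E = −GMm / (2a).
E = −1.267e+17 · 2756 / (2 · 2e+06) J ≈ -8.73e+13 J = -87.3 TJ.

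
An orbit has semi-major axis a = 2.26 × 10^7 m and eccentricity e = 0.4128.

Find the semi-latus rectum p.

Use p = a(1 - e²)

p = a (1 − e²).
p = 2.26e+07 · (1 − (0.4128)²) = 2.26e+07 · 0.829596 ≈ 1.875e+07 m = 1.875 × 10^7 m.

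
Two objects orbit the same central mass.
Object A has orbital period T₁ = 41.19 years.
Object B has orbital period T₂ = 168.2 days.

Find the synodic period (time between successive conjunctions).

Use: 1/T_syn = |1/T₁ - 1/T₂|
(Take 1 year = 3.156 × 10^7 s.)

Convert to SI: T₁ = 41.19 years = 1.29996e+09 s; T₂ = 168.2 days = 1.45325e+07 s.
T_syn = |T₁ · T₂ / (T₁ − T₂)|.
T_syn = |1.29996e+09 · 1.45325e+07 / (1.29996e+09 − 1.45325e+07)| s ≈ 1.47e+07 s = 170.1 days.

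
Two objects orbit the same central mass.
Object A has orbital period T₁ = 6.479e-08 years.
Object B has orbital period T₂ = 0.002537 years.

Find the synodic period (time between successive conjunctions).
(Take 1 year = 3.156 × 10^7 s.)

Convert to SI: T₁ = 6.479e-08 years = 2.04477 s; T₂ = 0.002537 years = 80067.7 s.
T_syn = |T₁ · T₂ / (T₁ − T₂)|.
T_syn = |2.04477 · 80067.7 / (2.04477 − 80067.7)| s ≈ 2.045 s = 6.479e-08 years.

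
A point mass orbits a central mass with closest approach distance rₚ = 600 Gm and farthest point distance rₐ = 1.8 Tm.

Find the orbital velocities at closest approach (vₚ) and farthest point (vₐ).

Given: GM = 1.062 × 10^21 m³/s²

Convert to SI: rₚ = 600 Gm = 6e+11 m; rₐ = 1.8 Tm = 1.8e+12 m.
Use the vis-viva equation v² = GM(2/r − 1/a) with a = (rₚ + rₐ)/2 = (6e+11 + 1.8e+12)/2 = 1.2e+12 m.
vₚ = √(GM · (2/rₚ − 1/a)) = √(1.062e+21 · (2/6e+11 − 1/1.2e+12)) m/s ≈ 5.153e+04 m/s = 51.53 km/s.
vₐ = √(GM · (2/rₐ − 1/a)) = √(1.062e+21 · (2/1.8e+12 − 1/1.2e+12)) m/s ≈ 1.718e+04 m/s = 17.18 km/s.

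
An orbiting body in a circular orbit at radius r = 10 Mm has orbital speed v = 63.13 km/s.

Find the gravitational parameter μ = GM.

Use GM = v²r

Convert to SI: r = 10 Mm = 1e+07 m; v = 63.13 km/s = 63130 m/s.
For a circular orbit v² = GM/r, so GM = v² · r.
GM = (63130)² · 1e+07 m³/s² ≈ 3.985e+16 m³/s² = 3.985 × 10^16 m³/s².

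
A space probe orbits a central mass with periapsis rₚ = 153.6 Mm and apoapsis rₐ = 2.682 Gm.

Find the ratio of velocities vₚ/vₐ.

Convert to SI: rₚ = 153.6 Mm = 1.536e+08 m; rₐ = 2.682 Gm = 2.682e+09 m.
Conservation of angular momentum gives rₚvₚ = rₐvₐ, so vₚ/vₐ = rₐ/rₚ.
vₚ/vₐ = 2.682e+09 / 1.536e+08 ≈ 17.46.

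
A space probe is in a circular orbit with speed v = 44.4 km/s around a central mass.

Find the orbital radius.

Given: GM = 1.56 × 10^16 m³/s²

Convert to SI: v = 44.4 km/s = 44400 m/s.
For a circular orbit, v² = GM / r, so r = GM / v².
r = 1.56e+16 / (44400)² m ≈ 7.913e+06 m = 7.913 Mm.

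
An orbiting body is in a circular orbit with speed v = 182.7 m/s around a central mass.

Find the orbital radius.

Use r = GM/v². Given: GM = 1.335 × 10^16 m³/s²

For a circular orbit, v² = GM / r, so r = GM / v².
r = 1.335e+16 / (182.7)² m ≈ 3.999e+11 m = 399.9 Gm.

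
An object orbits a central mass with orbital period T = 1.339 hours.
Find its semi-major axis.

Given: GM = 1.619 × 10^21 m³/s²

Convert to SI: T = 1.339 hours = 4820.4 s.
Invert Kepler's third law: a = (GM · T² / (4π²))^(1/3).
Substituting T = 4820.4 s and GM = 1.619e+21 m³/s²:
a = (1.619e+21 · (4820.4)² / (4π²))^(1/3) m
a ≈ 9.841e+08 m = 984.1 Mm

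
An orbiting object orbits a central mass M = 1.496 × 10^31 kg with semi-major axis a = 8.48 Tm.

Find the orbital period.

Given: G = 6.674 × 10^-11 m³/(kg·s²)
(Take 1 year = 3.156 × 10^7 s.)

Convert to SI: a = 8.48 Tm = 8.48e+12 m.
GM = G · M = 6.674e-11 · 1.496e+31 = 9.9843e+20 m³/s².
Kepler's third law: T = 2π √(a³ / GM).
Substituting a = 8.48e+12 m and GM = 9.9843e+20 m³/s²:
T = 2π √((8.48e+12)³ / 9.9843e+20) s
T ≈ 4.91e+09 s = 155.6 years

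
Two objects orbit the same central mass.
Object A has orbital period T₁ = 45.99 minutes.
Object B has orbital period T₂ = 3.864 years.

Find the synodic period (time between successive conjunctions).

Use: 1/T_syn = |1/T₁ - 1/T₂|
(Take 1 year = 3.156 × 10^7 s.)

Convert to SI: T₁ = 45.99 minutes = 2759.4 s; T₂ = 3.864 years = 1.21948e+08 s.
T_syn = |T₁ · T₂ / (T₁ − T₂)|.
T_syn = |2759.4 · 1.21948e+08 / (2759.4 − 1.21948e+08)| s ≈ 2759 s = 45.99 minutes.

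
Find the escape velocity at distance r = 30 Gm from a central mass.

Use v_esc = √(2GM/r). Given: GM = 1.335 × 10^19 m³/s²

Convert to SI: r = 30 Gm = 3e+10 m.
Escape velocity comes from setting total energy to zero: ½v² − GM/r = 0 ⇒ v_esc = √(2GM / r).
v_esc = √(2 · 1.335e+19 / 3e+10) m/s ≈ 2.983e+04 m/s = 29.83 km/s.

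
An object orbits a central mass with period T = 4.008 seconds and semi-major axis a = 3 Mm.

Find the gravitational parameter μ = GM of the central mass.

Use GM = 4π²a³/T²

Convert to SI: a = 3 Mm = 3e+06 m.
GM = 4π² · a³ / T².
GM = 4π² · (3e+06)³ / (4.008)² m³/s² ≈ 6.635e+19 m³/s² = 6.635 × 10^19 m³/s².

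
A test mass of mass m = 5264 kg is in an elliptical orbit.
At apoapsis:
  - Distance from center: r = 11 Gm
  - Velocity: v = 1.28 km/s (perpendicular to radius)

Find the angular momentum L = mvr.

Convert to SI: r = 11 Gm = 1.1e+10 m; v = 1.28 km/s = 1280 m/s.
Since v is perpendicular to r, L = m · v · r.
L = 5264 · 1280 · 1.1e+10 kg·m²/s ≈ 7.412e+16 kg·m²/s.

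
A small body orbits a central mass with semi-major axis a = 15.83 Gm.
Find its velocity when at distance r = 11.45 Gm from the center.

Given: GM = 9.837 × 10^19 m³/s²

Convert to SI: a = 15.83 Gm = 1.583e+10 m; r = 11.45 Gm = 1.145e+10 m.
Vis-viva: v = √(GM · (2/r − 1/a)).
2/r − 1/a = 2/1.145e+10 − 1/1.583e+10 = 1.11501e-10 m⁻¹.
v = √(9.837e+19 · 1.11501e-10) m/s ≈ 1.047e+05 m/s = 104.7 km/s.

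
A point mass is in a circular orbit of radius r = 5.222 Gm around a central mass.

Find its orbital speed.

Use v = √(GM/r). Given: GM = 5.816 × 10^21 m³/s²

Convert to SI: r = 5.222 Gm = 5.222e+09 m.
For a circular orbit, gravity supplies the centripetal force, so v = √(GM / r).
v = √(5.816e+21 / 5.222e+09) m/s ≈ 1.055e+06 m/s = 1055 km/s.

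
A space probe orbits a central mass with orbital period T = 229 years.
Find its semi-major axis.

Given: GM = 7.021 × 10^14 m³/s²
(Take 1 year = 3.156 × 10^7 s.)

Convert to SI: T = 229 years = 7.22724e+09 s.
Invert Kepler's third law: a = (GM · T² / (4π²))^(1/3).
Substituting T = 7.22724e+09 s and GM = 7.021e+14 m³/s²:
a = (7.021e+14 · (7.22724e+09)² / (4π²))^(1/3) m
a ≈ 9.757e+10 m = 97.57 Gm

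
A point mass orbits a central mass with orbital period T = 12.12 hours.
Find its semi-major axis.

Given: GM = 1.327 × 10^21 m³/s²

Convert to SI: T = 12.12 hours = 43632 s.
Invert Kepler's third law: a = (GM · T² / (4π²))^(1/3).
Substituting T = 43632 s and GM = 1.327e+21 m³/s²:
a = (1.327e+21 · (43632)² / (4π²))^(1/3) m
a ≈ 4e+09 m = 4 Gm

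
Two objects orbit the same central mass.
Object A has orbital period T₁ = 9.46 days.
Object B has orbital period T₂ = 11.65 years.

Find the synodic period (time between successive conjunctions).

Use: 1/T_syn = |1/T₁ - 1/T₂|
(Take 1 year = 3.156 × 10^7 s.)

Convert to SI: T₁ = 9.46 days = 817344 s; T₂ = 11.65 years = 3.67674e+08 s.
T_syn = |T₁ · T₂ / (T₁ − T₂)|.
T_syn = |817344 · 3.67674e+08 / (817344 − 3.67674e+08)| s ≈ 8.192e+05 s = 9.481 days.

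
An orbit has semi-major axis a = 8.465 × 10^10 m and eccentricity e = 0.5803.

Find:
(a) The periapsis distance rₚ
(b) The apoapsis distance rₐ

(a) rₚ = a(1 − e) = 8.465e+10 · (1 − 0.5803) = 8.465e+10 · 0.4197 ≈ 3.553e+10 m = 3.553 × 10^10 m.
(b) rₐ = a(1 + e) = 8.465e+10 · (1 + 0.5803) = 8.465e+10 · 1.5803 ≈ 1.338e+11 m = 1.338 × 10^11 m.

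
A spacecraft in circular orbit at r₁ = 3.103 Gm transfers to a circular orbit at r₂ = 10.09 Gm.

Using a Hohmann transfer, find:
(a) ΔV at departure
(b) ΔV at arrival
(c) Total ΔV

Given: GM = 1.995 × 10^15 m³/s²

Convert to SI: r₁ = 3.103 Gm = 3.103e+09 m; r₂ = 10.09 Gm = 1.009e+10 m.
Transfer semi-major axis: a_t = (r₁ + r₂)/2 = (3.103e+09 + 1.009e+10)/2 = 6.5965e+09 m.
Circular speeds: v₁ = √(GM/r₁) = 801.827 m/s, v₂ = √(GM/r₂) = 444.658 m/s.
Transfer speeds (vis-viva v² = GM(2/r − 1/a_t)): v₁ᵗ = 991.675 m/s, v₂ᵗ = 304.972 m/s.
(a) ΔV₁ = |v₁ᵗ − v₁| ≈ 189.8 m/s = 189.8 m/s.
(b) ΔV₂ = |v₂ − v₂ᵗ| ≈ 139.7 m/s = 139.7 m/s.
(c) ΔV_total = ΔV₁ + ΔV₂ ≈ 329.5 m/s = 329.5 m/s.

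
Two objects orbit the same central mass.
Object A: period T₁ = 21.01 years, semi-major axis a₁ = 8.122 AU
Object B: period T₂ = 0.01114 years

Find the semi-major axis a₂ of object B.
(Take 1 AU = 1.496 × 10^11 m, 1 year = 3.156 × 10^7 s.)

Convert to SI: T₁ = 21.01 years = 6.63076e+08 s; a₁ = 8.122 AU = 1.21505e+12 m; T₂ = 0.01114 years = 351578 s.
Kepler's third law: (T₁/T₂)² = (a₁/a₂)³ ⇒ a₂ = a₁ · (T₂/T₁)^(2/3).
T₂/T₁ = 351578 / 6.63076e+08 = 0.000530224.
a₂ = 1.21505e+12 · (0.000530224)^(2/3) m ≈ 7.96e+09 m = 0.05321 AU.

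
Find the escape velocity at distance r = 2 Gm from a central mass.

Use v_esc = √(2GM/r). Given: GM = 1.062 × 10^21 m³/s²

Convert to SI: r = 2 Gm = 2e+09 m.
Escape velocity comes from setting total energy to zero: ½v² − GM/r = 0 ⇒ v_esc = √(2GM / r).
v_esc = √(2 · 1.062e+21 / 2e+09) m/s ≈ 1.031e+06 m/s = 1031 km/s.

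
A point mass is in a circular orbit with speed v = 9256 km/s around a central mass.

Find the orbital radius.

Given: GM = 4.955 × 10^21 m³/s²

Convert to SI: v = 9256 km/s = 9.256e+06 m/s.
For a circular orbit, v² = GM / r, so r = GM / v².
r = 4.955e+21 / (9.256e+06)² m ≈ 5.784e+07 m = 5.784 × 10^7 m.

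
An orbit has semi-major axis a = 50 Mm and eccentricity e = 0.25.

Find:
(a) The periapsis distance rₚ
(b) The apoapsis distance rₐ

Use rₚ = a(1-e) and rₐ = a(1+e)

Convert to SI: a = 50 Mm = 5e+07 m.
(a) rₚ = a(1 − e) = 5e+07 · (1 − 0.25) = 5e+07 · 0.75 ≈ 3.75e+07 m = 37.5 Mm.
(b) rₐ = a(1 + e) = 5e+07 · (1 + 0.25) = 5e+07 · 1.25 ≈ 6.25e+07 m = 62.5 Mm.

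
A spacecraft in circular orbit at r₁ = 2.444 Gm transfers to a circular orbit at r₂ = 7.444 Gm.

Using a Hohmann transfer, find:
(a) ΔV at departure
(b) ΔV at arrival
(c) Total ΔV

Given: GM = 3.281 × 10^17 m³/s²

Convert to SI: r₁ = 2.444 Gm = 2.444e+09 m; r₂ = 7.444 Gm = 7.444e+09 m.
Transfer semi-major axis: a_t = (r₁ + r₂)/2 = (2.444e+09 + 7.444e+09)/2 = 4.944e+09 m.
Circular speeds: v₁ = √(GM/r₁) = 11586.5 m/s, v₂ = √(GM/r₂) = 6638.96 m/s.
Transfer speeds (vis-viva v² = GM(2/r − 1/a_t)): v₁ᵗ = 14217.3 m/s, v₂ᵗ = 4667.79 m/s.
(a) ΔV₁ = |v₁ᵗ − v₁| ≈ 2631 m/s = 2.631 km/s.
(b) ΔV₂ = |v₂ − v₂ᵗ| ≈ 1971 m/s = 1.971 km/s.
(c) ΔV_total = ΔV₁ + ΔV₂ ≈ 4602 m/s = 4.602 km/s.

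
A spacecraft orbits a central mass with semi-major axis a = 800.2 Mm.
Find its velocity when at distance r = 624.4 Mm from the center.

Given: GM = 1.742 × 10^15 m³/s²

Convert to SI: a = 800.2 Mm = 8.002e+08 m; r = 624.4 Mm = 6.244e+08 m.
Vis-viva: v = √(GM · (2/r − 1/a)).
2/r − 1/a = 2/6.244e+08 − 1/8.002e+08 = 1.95339e-09 m⁻¹.
v = √(1.742e+15 · 1.95339e-09) m/s ≈ 1845 m/s = 1.845 km/s.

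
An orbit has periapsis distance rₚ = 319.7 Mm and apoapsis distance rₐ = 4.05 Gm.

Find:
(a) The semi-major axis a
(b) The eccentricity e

Convert to SI: rₚ = 319.7 Mm = 3.197e+08 m; rₐ = 4.05 Gm = 4.05e+09 m.
(a) a = (rₚ + rₐ) / 2 = (3.197e+08 + 4.05e+09) / 2 ≈ 2.185e+09 m = 2.185 Gm.
(b) e = (rₐ − rₚ) / (rₐ + rₚ) = (4.05e+09 − 3.197e+08) / (4.05e+09 + 3.197e+08) ≈ 0.8537.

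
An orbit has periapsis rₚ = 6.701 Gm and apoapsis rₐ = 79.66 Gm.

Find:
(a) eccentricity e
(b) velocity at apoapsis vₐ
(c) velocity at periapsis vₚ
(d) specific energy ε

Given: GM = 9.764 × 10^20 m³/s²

Convert to SI: rₚ = 6.701 Gm = 6.701e+09 m; rₐ = 79.66 Gm = 7.966e+10 m.
(a) e = (rₐ − rₚ)/(rₐ + rₚ) = (7.966e+10 − 6.701e+09)/(7.966e+10 + 6.701e+09) ≈ 0.8448
(b) With a = (rₚ + rₐ)/2 = 4.31805e+10 m, vₐ = √(GM (2/rₐ − 1/a)) = √(9.764e+20 · (2/7.966e+10 − 1/4.31805e+10)) m/s ≈ 4.361e+04 m/s
(c) With a = (rₚ + rₐ)/2 = 4.31805e+10 m, vₚ = √(GM (2/rₚ − 1/a)) = √(9.764e+20 · (2/6.701e+09 − 1/4.31805e+10)) m/s ≈ 5.185e+05 m/s
(d) With a = (rₚ + rₐ)/2 = 4.31805e+10 m, ε = −GM/(2a) = −9.764e+20/(2 · 4.31805e+10) J/kg ≈ -1.131e+10 J/kg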